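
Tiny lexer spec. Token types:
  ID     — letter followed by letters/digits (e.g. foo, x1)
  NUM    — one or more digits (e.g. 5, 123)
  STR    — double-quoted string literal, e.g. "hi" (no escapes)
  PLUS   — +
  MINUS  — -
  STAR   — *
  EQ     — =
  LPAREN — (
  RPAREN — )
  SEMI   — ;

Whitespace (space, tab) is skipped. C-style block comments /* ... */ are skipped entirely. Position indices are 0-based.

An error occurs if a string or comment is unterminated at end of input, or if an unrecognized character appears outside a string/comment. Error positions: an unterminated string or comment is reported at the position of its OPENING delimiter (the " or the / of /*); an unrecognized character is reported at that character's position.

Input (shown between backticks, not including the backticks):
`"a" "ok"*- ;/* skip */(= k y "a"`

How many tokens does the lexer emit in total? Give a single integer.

pos=0: enter STRING mode
pos=0: emit STR "a" (now at pos=3)
pos=4: enter STRING mode
pos=4: emit STR "ok" (now at pos=8)
pos=8: emit STAR '*'
pos=9: emit MINUS '-'
pos=11: emit SEMI ';'
pos=12: enter COMMENT mode (saw '/*')
exit COMMENT mode (now at pos=22)
pos=22: emit LPAREN '('
pos=23: emit EQ '='
pos=25: emit ID 'k' (now at pos=26)
pos=27: emit ID 'y' (now at pos=28)
pos=29: enter STRING mode
pos=29: emit STR "a" (now at pos=32)
DONE. 10 tokens: [STR, STR, STAR, MINUS, SEMI, LPAREN, EQ, ID, ID, STR]

Answer: 10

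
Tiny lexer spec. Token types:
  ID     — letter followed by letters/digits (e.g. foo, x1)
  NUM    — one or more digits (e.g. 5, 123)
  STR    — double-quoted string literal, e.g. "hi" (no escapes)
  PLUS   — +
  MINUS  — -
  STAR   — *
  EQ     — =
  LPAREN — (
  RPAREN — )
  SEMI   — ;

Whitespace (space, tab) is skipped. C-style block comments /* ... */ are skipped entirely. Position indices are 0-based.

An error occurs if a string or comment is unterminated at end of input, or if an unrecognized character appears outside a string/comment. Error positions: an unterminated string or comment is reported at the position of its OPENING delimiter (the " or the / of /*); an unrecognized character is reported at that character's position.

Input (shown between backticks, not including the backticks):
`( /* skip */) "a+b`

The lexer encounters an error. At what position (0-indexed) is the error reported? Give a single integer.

pos=0: emit LPAREN '('
pos=2: enter COMMENT mode (saw '/*')
exit COMMENT mode (now at pos=12)
pos=12: emit RPAREN ')'
pos=14: enter STRING mode
pos=14: ERROR — unterminated string

Answer: 14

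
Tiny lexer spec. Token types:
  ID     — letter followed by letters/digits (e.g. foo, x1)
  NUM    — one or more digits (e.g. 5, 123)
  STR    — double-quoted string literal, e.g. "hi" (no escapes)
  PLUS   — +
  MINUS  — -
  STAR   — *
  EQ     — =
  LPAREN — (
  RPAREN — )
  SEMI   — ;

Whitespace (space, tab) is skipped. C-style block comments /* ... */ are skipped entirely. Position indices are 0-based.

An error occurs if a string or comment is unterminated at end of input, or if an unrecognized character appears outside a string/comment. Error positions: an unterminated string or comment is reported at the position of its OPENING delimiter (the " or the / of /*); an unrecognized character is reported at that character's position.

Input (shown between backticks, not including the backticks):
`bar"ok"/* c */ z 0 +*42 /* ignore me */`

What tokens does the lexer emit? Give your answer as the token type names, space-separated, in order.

pos=0: emit ID 'bar' (now at pos=3)
pos=3: enter STRING mode
pos=3: emit STR "ok" (now at pos=7)
pos=7: enter COMMENT mode (saw '/*')
exit COMMENT mode (now at pos=14)
pos=15: emit ID 'z' (now at pos=16)
pos=17: emit NUM '0' (now at pos=18)
pos=19: emit PLUS '+'
pos=20: emit STAR '*'
pos=21: emit NUM '42' (now at pos=23)
pos=24: enter COMMENT mode (saw '/*')
exit COMMENT mode (now at pos=39)
DONE. 7 tokens: [ID, STR, ID, NUM, PLUS, STAR, NUM]

Answer: ID STR ID NUM PLUS STAR NUM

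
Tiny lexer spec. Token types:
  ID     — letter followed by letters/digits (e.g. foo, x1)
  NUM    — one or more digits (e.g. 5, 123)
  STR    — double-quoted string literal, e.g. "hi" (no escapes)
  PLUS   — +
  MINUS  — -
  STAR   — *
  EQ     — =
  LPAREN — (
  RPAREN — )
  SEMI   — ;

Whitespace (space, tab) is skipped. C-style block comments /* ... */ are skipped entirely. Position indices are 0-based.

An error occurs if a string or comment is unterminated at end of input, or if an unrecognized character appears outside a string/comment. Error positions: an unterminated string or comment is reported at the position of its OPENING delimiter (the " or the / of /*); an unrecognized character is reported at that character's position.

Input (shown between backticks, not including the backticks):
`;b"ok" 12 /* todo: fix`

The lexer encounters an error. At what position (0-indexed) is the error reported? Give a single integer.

pos=0: emit SEMI ';'
pos=1: emit ID 'b' (now at pos=2)
pos=2: enter STRING mode
pos=2: emit STR "ok" (now at pos=6)
pos=7: emit NUM '12' (now at pos=9)
pos=10: enter COMMENT mode (saw '/*')
pos=10: ERROR — unterminated comment (reached EOF)

Answer: 10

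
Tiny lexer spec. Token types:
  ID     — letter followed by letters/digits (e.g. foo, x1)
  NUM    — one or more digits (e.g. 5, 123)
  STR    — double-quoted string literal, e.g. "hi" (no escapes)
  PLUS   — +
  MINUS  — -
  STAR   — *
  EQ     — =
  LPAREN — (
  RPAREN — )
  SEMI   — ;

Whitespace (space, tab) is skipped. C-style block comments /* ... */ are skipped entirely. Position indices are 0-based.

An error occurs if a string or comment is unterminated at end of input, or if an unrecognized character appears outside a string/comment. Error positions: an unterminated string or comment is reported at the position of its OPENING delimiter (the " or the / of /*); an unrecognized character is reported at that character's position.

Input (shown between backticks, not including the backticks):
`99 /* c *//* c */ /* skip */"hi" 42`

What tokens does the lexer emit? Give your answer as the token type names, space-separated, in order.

pos=0: emit NUM '99' (now at pos=2)
pos=3: enter COMMENT mode (saw '/*')
exit COMMENT mode (now at pos=10)
pos=10: enter COMMENT mode (saw '/*')
exit COMMENT mode (now at pos=17)
pos=18: enter COMMENT mode (saw '/*')
exit COMMENT mode (now at pos=28)
pos=28: enter STRING mode
pos=28: emit STR "hi" (now at pos=32)
pos=33: emit NUM '42' (now at pos=35)
DONE. 3 tokens: [NUM, STR, NUM]

Answer: NUM STR NUM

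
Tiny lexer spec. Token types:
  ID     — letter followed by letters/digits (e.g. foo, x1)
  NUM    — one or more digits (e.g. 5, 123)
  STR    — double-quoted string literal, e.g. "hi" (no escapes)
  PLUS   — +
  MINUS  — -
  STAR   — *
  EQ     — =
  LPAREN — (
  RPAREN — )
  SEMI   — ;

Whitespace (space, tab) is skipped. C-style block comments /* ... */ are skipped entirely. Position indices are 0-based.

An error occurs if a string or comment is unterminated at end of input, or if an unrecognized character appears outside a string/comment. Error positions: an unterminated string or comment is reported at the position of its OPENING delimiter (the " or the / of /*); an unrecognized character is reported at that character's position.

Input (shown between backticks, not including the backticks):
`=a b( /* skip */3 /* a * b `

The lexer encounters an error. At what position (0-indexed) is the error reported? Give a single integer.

Answer: 18

Derivation:
pos=0: emit EQ '='
pos=1: emit ID 'a' (now at pos=2)
pos=3: emit ID 'b' (now at pos=4)
pos=4: emit LPAREN '('
pos=6: enter COMMENT mode (saw '/*')
exit COMMENT mode (now at pos=16)
pos=16: emit NUM '3' (now at pos=17)
pos=18: enter COMMENT mode (saw '/*')
pos=18: ERROR — unterminated comment (reached EOF)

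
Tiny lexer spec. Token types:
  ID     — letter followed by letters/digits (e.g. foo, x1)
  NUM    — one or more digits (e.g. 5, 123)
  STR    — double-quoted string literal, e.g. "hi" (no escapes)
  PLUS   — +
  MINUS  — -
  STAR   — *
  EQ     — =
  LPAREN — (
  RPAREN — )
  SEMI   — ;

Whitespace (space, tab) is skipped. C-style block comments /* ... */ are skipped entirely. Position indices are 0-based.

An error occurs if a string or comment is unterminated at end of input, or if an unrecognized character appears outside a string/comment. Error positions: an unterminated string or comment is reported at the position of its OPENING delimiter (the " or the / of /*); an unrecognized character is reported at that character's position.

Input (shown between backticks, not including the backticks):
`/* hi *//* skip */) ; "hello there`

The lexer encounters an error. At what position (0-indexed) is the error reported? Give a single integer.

Answer: 22

Derivation:
pos=0: enter COMMENT mode (saw '/*')
exit COMMENT mode (now at pos=8)
pos=8: enter COMMENT mode (saw '/*')
exit COMMENT mode (now at pos=18)
pos=18: emit RPAREN ')'
pos=20: emit SEMI ';'
pos=22: enter STRING mode
pos=22: ERROR — unterminated string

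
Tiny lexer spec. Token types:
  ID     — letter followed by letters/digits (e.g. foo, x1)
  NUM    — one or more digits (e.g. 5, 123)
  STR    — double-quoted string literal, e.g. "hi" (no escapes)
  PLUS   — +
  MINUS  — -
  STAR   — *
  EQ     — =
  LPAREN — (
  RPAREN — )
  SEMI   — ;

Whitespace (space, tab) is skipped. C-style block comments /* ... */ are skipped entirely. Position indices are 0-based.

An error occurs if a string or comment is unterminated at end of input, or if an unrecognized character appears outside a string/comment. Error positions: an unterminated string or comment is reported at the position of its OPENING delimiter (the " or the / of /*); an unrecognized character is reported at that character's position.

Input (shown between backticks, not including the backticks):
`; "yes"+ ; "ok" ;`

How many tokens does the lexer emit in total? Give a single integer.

Answer: 6

Derivation:
pos=0: emit SEMI ';'
pos=2: enter STRING mode
pos=2: emit STR "yes" (now at pos=7)
pos=7: emit PLUS '+'
pos=9: emit SEMI ';'
pos=11: enter STRING mode
pos=11: emit STR "ok" (now at pos=15)
pos=16: emit SEMI ';'
DONE. 6 tokens: [SEMI, STR, PLUS, SEMI, STR, SEMI]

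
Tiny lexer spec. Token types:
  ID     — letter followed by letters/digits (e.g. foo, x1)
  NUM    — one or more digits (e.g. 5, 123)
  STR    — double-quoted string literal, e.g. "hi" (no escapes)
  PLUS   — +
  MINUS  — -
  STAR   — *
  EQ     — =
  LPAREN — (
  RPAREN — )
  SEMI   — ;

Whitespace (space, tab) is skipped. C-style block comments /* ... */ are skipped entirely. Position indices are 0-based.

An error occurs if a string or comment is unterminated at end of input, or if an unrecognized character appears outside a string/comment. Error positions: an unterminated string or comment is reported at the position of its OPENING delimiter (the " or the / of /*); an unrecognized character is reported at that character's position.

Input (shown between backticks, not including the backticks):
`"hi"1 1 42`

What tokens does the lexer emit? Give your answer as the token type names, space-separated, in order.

Answer: STR NUM NUM NUM

Derivation:
pos=0: enter STRING mode
pos=0: emit STR "hi" (now at pos=4)
pos=4: emit NUM '1' (now at pos=5)
pos=6: emit NUM '1' (now at pos=7)
pos=8: emit NUM '42' (now at pos=10)
DONE. 4 tokens: [STR, NUM, NUM, NUM]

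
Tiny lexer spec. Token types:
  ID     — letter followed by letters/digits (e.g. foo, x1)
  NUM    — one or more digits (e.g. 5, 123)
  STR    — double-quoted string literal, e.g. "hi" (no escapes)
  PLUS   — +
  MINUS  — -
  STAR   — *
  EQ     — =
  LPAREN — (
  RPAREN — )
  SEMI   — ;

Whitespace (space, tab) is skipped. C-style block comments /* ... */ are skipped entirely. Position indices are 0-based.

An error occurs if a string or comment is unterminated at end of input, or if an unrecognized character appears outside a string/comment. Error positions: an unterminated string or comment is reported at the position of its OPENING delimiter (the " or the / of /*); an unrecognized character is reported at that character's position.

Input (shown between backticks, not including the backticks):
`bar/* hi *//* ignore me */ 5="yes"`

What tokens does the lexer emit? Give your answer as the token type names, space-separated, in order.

pos=0: emit ID 'bar' (now at pos=3)
pos=3: enter COMMENT mode (saw '/*')
exit COMMENT mode (now at pos=11)
pos=11: enter COMMENT mode (saw '/*')
exit COMMENT mode (now at pos=26)
pos=27: emit NUM '5' (now at pos=28)
pos=28: emit EQ '='
pos=29: enter STRING mode
pos=29: emit STR "yes" (now at pos=34)
DONE. 4 tokens: [ID, NUM, EQ, STR]

Answer: ID NUM EQ STR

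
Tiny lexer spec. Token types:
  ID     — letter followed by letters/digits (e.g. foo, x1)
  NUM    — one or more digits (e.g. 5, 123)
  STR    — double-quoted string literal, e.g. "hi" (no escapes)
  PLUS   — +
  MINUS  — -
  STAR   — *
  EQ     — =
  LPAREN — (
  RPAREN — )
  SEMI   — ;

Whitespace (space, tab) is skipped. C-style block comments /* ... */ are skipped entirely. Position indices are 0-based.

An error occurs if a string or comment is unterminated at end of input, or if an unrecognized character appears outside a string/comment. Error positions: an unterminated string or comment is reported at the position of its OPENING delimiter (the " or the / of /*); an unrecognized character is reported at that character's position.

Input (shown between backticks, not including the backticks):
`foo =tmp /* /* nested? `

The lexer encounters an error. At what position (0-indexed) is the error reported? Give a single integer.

pos=0: emit ID 'foo' (now at pos=3)
pos=4: emit EQ '='
pos=5: emit ID 'tmp' (now at pos=8)
pos=9: enter COMMENT mode (saw '/*')
pos=9: ERROR — unterminated comment (reached EOF)

Answer: 9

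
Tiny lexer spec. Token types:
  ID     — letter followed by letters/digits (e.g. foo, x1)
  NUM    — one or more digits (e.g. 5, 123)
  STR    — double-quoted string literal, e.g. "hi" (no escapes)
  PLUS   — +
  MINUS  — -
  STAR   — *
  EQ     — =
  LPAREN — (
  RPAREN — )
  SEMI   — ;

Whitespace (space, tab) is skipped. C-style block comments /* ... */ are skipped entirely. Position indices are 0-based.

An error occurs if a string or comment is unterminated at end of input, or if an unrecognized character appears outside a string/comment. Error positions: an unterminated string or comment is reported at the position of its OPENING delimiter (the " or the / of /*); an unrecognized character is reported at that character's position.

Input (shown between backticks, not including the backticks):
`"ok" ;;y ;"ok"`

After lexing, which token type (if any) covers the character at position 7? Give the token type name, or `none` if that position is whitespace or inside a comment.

pos=0: enter STRING mode
pos=0: emit STR "ok" (now at pos=4)
pos=5: emit SEMI ';'
pos=6: emit SEMI ';'
pos=7: emit ID 'y' (now at pos=8)
pos=9: emit SEMI ';'
pos=10: enter STRING mode
pos=10: emit STR "ok" (now at pos=14)
DONE. 6 tokens: [STR, SEMI, SEMI, ID, SEMI, STR]
Position 7: char is 'y' -> ID

Answer: ID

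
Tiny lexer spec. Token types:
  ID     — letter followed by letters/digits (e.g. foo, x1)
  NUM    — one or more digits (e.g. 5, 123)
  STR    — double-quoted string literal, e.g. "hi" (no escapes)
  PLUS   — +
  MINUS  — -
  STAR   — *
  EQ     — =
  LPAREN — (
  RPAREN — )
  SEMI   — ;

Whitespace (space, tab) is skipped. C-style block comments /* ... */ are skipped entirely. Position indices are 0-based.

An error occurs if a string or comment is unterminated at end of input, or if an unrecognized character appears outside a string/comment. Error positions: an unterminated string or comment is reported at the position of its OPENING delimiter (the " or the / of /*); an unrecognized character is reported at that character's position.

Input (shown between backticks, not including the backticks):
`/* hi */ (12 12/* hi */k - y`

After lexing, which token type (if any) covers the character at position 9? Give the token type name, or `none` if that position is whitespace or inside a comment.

pos=0: enter COMMENT mode (saw '/*')
exit COMMENT mode (now at pos=8)
pos=9: emit LPAREN '('
pos=10: emit NUM '12' (now at pos=12)
pos=13: emit NUM '12' (now at pos=15)
pos=15: enter COMMENT mode (saw '/*')
exit COMMENT mode (now at pos=23)
pos=23: emit ID 'k' (now at pos=24)
pos=25: emit MINUS '-'
pos=27: emit ID 'y' (now at pos=28)
DONE. 6 tokens: [LPAREN, NUM, NUM, ID, MINUS, ID]
Position 9: char is '(' -> LPAREN

Answer: LPAREN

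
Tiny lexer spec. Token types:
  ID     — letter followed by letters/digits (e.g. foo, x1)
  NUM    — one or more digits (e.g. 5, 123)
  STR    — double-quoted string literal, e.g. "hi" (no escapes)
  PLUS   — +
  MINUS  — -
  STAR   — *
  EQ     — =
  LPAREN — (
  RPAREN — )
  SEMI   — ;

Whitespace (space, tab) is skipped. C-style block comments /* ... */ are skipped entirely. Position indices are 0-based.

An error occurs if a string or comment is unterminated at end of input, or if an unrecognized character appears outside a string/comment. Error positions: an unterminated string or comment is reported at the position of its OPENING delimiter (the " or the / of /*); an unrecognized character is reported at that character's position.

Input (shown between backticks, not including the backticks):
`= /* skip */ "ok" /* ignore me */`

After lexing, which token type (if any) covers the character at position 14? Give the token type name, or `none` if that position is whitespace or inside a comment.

pos=0: emit EQ '='
pos=2: enter COMMENT mode (saw '/*')
exit COMMENT mode (now at pos=12)
pos=13: enter STRING mode
pos=13: emit STR "ok" (now at pos=17)
pos=18: enter COMMENT mode (saw '/*')
exit COMMENT mode (now at pos=33)
DONE. 2 tokens: [EQ, STR]
Position 14: char is 'o' -> STR

Answer: STR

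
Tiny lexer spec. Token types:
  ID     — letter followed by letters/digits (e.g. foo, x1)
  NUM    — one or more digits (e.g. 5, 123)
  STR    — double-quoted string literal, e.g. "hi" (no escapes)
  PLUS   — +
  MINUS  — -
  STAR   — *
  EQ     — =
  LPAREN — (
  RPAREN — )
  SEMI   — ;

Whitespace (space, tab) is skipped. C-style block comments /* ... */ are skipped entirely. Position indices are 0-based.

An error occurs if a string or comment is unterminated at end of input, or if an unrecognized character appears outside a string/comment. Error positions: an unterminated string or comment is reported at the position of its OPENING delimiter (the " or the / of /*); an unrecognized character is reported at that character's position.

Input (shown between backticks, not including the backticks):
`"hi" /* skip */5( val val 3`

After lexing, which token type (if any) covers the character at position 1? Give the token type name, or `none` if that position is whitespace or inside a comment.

Answer: STR

Derivation:
pos=0: enter STRING mode
pos=0: emit STR "hi" (now at pos=4)
pos=5: enter COMMENT mode (saw '/*')
exit COMMENT mode (now at pos=15)
pos=15: emit NUM '5' (now at pos=16)
pos=16: emit LPAREN '('
pos=18: emit ID 'val' (now at pos=21)
pos=22: emit ID 'val' (now at pos=25)
pos=26: emit NUM '3' (now at pos=27)
DONE. 6 tokens: [STR, NUM, LPAREN, ID, ID, NUM]
Position 1: char is 'h' -> STR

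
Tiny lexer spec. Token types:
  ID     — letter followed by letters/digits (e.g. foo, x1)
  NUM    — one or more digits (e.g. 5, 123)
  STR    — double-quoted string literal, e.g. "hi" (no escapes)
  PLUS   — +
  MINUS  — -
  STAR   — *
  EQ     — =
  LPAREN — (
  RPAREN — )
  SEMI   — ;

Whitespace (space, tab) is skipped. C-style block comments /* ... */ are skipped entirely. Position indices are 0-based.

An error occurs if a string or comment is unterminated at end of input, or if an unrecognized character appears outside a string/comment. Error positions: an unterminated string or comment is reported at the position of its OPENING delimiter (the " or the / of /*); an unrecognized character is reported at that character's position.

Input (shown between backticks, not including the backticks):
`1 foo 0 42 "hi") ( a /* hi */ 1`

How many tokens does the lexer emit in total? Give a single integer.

pos=0: emit NUM '1' (now at pos=1)
pos=2: emit ID 'foo' (now at pos=5)
pos=6: emit NUM '0' (now at pos=7)
pos=8: emit NUM '42' (now at pos=10)
pos=11: enter STRING mode
pos=11: emit STR "hi" (now at pos=15)
pos=15: emit RPAREN ')'
pos=17: emit LPAREN '('
pos=19: emit ID 'a' (now at pos=20)
pos=21: enter COMMENT mode (saw '/*')
exit COMMENT mode (now at pos=29)
pos=30: emit NUM '1' (now at pos=31)
DONE. 9 tokens: [NUM, ID, NUM, NUM, STR, RPAREN, LPAREN, ID, NUM]

Answer: 9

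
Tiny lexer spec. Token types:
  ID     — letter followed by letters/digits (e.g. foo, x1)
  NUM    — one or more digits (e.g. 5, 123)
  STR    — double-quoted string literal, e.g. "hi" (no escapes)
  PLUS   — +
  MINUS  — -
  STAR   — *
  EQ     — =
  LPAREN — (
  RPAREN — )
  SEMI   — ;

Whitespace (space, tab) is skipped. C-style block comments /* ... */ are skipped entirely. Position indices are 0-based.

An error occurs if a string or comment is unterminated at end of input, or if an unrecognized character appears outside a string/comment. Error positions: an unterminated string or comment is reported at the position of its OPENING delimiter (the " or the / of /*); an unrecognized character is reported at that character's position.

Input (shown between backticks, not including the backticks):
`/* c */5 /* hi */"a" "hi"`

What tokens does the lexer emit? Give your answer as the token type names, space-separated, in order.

pos=0: enter COMMENT mode (saw '/*')
exit COMMENT mode (now at pos=7)
pos=7: emit NUM '5' (now at pos=8)
pos=9: enter COMMENT mode (saw '/*')
exit COMMENT mode (now at pos=17)
pos=17: enter STRING mode
pos=17: emit STR "a" (now at pos=20)
pos=21: enter STRING mode
pos=21: emit STR "hi" (now at pos=25)
DONE. 3 tokens: [NUM, STR, STR]

Answer: NUM STR STR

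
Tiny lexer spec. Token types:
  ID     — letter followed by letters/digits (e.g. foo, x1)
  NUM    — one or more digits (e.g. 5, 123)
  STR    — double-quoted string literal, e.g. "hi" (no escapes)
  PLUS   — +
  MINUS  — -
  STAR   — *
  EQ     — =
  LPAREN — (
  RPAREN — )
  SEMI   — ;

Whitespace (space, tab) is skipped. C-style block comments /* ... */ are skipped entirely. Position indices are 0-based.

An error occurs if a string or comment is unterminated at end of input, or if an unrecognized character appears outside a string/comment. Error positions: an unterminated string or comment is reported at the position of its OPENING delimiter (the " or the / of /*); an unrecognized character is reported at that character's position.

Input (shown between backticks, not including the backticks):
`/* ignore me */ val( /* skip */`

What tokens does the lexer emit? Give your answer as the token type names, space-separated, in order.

Answer: ID LPAREN

Derivation:
pos=0: enter COMMENT mode (saw '/*')
exit COMMENT mode (now at pos=15)
pos=16: emit ID 'val' (now at pos=19)
pos=19: emit LPAREN '('
pos=21: enter COMMENT mode (saw '/*')
exit COMMENT mode (now at pos=31)
DONE. 2 tokens: [ID, LPAREN]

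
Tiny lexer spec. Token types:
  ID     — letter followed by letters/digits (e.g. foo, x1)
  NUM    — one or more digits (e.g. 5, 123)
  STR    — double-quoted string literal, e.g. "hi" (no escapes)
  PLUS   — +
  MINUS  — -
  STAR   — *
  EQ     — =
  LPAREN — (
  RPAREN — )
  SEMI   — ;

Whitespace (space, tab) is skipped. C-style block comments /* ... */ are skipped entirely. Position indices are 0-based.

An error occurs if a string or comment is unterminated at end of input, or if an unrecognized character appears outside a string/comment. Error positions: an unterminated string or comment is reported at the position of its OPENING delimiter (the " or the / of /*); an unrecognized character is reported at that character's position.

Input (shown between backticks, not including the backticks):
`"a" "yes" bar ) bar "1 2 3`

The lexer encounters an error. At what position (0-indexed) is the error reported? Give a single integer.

Answer: 20

Derivation:
pos=0: enter STRING mode
pos=0: emit STR "a" (now at pos=3)
pos=4: enter STRING mode
pos=4: emit STR "yes" (now at pos=9)
pos=10: emit ID 'bar' (now at pos=13)
pos=14: emit RPAREN ')'
pos=16: emit ID 'bar' (now at pos=19)
pos=20: enter STRING mode
pos=20: ERROR — unterminated string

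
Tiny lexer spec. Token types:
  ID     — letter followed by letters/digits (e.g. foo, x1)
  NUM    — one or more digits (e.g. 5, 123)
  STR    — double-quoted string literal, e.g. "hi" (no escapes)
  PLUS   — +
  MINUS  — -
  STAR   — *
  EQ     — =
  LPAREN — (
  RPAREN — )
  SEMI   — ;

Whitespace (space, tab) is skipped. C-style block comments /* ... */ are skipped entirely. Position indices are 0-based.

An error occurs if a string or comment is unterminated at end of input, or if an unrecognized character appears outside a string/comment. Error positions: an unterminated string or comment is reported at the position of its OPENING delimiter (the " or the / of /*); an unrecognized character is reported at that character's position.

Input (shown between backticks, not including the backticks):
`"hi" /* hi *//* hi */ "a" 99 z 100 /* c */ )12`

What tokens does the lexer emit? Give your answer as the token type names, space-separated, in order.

Answer: STR STR NUM ID NUM RPAREN NUM

Derivation:
pos=0: enter STRING mode
pos=0: emit STR "hi" (now at pos=4)
pos=5: enter COMMENT mode (saw '/*')
exit COMMENT mode (now at pos=13)
pos=13: enter COMMENT mode (saw '/*')
exit COMMENT mode (now at pos=21)
pos=22: enter STRING mode
pos=22: emit STR "a" (now at pos=25)
pos=26: emit NUM '99' (now at pos=28)
pos=29: emit ID 'z' (now at pos=30)
pos=31: emit NUM '100' (now at pos=34)
pos=35: enter COMMENT mode (saw '/*')
exit COMMENT mode (now at pos=42)
pos=43: emit RPAREN ')'
pos=44: emit NUM '12' (now at pos=46)
DONE. 7 tokens: [STR, STR, NUM, ID, NUM, RPAREN, NUM]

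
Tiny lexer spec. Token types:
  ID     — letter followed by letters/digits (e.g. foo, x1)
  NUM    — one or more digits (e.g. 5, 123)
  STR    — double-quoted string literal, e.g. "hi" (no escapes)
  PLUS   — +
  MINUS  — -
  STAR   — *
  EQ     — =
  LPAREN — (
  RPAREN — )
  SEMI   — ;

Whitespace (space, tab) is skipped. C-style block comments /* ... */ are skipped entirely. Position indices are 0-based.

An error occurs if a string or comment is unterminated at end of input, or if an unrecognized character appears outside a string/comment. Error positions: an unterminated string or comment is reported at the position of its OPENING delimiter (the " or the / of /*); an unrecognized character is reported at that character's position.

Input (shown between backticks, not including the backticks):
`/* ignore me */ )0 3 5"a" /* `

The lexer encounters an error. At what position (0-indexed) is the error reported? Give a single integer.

pos=0: enter COMMENT mode (saw '/*')
exit COMMENT mode (now at pos=15)
pos=16: emit RPAREN ')'
pos=17: emit NUM '0' (now at pos=18)
pos=19: emit NUM '3' (now at pos=20)
pos=21: emit NUM '5' (now at pos=22)
pos=22: enter STRING mode
pos=22: emit STR "a" (now at pos=25)
pos=26: enter COMMENT mode (saw '/*')
pos=26: ERROR — unterminated comment (reached EOF)

Answer: 26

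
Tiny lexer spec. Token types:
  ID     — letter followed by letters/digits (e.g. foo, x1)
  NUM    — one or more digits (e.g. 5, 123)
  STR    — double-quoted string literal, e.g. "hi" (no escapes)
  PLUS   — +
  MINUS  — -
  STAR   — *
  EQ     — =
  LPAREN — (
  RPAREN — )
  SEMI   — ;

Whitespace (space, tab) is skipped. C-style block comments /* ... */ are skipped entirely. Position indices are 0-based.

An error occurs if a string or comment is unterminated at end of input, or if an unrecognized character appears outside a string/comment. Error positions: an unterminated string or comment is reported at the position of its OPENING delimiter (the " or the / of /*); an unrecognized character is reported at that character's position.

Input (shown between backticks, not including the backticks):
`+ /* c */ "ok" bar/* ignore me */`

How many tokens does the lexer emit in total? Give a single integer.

Answer: 3

Derivation:
pos=0: emit PLUS '+'
pos=2: enter COMMENT mode (saw '/*')
exit COMMENT mode (now at pos=9)
pos=10: enter STRING mode
pos=10: emit STR "ok" (now at pos=14)
pos=15: emit ID 'bar' (now at pos=18)
pos=18: enter COMMENT mode (saw '/*')
exit COMMENT mode (now at pos=33)
DONE. 3 tokens: [PLUS, STR, ID]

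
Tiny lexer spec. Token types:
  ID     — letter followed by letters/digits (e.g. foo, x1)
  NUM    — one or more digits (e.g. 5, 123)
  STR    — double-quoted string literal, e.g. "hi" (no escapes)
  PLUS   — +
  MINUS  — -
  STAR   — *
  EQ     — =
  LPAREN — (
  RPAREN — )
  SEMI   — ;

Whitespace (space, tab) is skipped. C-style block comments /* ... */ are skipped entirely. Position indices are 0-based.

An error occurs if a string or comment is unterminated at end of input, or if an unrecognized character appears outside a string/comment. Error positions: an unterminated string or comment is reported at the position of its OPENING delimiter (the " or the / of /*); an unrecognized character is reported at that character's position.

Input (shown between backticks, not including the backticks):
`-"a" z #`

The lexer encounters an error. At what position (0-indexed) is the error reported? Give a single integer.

Answer: 7

Derivation:
pos=0: emit MINUS '-'
pos=1: enter STRING mode
pos=1: emit STR "a" (now at pos=4)
pos=5: emit ID 'z' (now at pos=6)
pos=7: ERROR — unrecognized char '#'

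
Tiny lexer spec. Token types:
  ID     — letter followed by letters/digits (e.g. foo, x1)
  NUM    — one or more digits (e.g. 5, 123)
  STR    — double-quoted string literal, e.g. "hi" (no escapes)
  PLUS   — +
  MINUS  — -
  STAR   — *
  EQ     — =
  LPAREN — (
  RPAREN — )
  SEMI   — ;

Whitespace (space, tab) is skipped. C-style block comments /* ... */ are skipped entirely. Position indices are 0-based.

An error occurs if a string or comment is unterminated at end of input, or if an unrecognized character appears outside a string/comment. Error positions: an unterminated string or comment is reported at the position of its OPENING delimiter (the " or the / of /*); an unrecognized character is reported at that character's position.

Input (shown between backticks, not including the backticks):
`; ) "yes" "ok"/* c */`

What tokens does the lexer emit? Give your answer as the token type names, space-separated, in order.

pos=0: emit SEMI ';'
pos=2: emit RPAREN ')'
pos=4: enter STRING mode
pos=4: emit STR "yes" (now at pos=9)
pos=10: enter STRING mode
pos=10: emit STR "ok" (now at pos=14)
pos=14: enter COMMENT mode (saw '/*')
exit COMMENT mode (now at pos=21)
DONE. 4 tokens: [SEMI, RPAREN, STR, STR]

Answer: SEMI RPAREN STR STR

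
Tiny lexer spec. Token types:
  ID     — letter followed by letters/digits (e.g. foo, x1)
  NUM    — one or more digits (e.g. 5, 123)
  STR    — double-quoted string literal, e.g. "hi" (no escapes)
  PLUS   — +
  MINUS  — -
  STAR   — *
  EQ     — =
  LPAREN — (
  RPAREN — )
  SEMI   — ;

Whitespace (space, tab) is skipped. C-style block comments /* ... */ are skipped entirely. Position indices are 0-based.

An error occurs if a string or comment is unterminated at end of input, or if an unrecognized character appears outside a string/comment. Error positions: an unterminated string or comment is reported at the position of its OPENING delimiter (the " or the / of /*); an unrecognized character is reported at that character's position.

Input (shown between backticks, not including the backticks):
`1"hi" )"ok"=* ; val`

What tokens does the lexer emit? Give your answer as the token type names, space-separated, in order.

pos=0: emit NUM '1' (now at pos=1)
pos=1: enter STRING mode
pos=1: emit STR "hi" (now at pos=5)
pos=6: emit RPAREN ')'
pos=7: enter STRING mode
pos=7: emit STR "ok" (now at pos=11)
pos=11: emit EQ '='
pos=12: emit STAR '*'
pos=14: emit SEMI ';'
pos=16: emit ID 'val' (now at pos=19)
DONE. 8 tokens: [NUM, STR, RPAREN, STR, EQ, STAR, SEMI, ID]

Answer: NUM STR RPAREN STR EQ STAR SEMI ID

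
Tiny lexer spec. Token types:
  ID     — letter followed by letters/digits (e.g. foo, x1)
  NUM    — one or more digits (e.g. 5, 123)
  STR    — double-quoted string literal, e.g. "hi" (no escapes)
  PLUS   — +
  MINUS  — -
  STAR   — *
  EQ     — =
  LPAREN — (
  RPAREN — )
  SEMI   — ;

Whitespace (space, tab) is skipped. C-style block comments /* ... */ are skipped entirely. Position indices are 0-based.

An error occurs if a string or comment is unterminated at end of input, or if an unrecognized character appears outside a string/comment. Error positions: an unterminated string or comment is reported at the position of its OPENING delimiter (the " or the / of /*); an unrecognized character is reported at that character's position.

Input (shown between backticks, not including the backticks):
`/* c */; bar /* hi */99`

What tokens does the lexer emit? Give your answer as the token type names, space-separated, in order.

pos=0: enter COMMENT mode (saw '/*')
exit COMMENT mode (now at pos=7)
pos=7: emit SEMI ';'
pos=9: emit ID 'bar' (now at pos=12)
pos=13: enter COMMENT mode (saw '/*')
exit COMMENT mode (now at pos=21)
pos=21: emit NUM '99' (now at pos=23)
DONE. 3 tokens: [SEMI, ID, NUM]

Answer: SEMI ID NUM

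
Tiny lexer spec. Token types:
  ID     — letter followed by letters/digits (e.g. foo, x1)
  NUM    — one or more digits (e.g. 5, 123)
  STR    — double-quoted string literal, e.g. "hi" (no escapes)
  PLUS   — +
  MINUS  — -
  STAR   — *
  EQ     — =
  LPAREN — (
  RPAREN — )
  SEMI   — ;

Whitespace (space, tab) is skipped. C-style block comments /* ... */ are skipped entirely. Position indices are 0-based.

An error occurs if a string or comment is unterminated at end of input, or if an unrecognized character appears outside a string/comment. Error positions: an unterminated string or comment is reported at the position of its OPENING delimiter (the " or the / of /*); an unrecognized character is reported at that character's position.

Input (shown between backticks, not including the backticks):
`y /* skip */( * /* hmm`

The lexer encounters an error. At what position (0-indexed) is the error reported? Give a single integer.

Answer: 16

Derivation:
pos=0: emit ID 'y' (now at pos=1)
pos=2: enter COMMENT mode (saw '/*')
exit COMMENT mode (now at pos=12)
pos=12: emit LPAREN '('
pos=14: emit STAR '*'
pos=16: enter COMMENT mode (saw '/*')
pos=16: ERROR — unterminated comment (reached EOF)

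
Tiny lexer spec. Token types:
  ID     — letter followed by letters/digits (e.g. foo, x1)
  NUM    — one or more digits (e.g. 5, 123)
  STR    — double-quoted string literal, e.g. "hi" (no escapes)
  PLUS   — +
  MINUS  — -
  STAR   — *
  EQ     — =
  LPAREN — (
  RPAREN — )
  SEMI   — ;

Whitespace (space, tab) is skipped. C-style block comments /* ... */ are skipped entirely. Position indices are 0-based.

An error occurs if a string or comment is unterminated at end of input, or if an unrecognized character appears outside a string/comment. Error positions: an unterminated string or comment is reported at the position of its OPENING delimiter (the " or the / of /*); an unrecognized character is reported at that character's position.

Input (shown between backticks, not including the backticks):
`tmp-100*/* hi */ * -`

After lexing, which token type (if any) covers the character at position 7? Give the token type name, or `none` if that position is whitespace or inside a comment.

Answer: STAR

Derivation:
pos=0: emit ID 'tmp' (now at pos=3)
pos=3: emit MINUS '-'
pos=4: emit NUM '100' (now at pos=7)
pos=7: emit STAR '*'
pos=8: enter COMMENT mode (saw '/*')
exit COMMENT mode (now at pos=16)
pos=17: emit STAR '*'
pos=19: emit MINUS '-'
DONE. 6 tokens: [ID, MINUS, NUM, STAR, STAR, MINUS]
Position 7: char is '*' -> STAR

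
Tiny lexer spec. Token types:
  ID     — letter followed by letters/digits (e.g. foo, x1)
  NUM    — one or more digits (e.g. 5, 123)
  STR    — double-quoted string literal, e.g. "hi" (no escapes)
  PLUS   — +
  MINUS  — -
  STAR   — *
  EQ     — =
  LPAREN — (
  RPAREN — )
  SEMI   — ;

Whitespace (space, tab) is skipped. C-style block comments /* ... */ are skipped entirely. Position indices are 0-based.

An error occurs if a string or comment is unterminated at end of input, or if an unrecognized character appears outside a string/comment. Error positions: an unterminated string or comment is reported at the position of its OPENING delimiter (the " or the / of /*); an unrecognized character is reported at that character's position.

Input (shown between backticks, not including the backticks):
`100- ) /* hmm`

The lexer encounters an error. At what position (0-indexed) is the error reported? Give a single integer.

Answer: 7

Derivation:
pos=0: emit NUM '100' (now at pos=3)
pos=3: emit MINUS '-'
pos=5: emit RPAREN ')'
pos=7: enter COMMENT mode (saw '/*')
pos=7: ERROR — unterminated comment (reached EOF)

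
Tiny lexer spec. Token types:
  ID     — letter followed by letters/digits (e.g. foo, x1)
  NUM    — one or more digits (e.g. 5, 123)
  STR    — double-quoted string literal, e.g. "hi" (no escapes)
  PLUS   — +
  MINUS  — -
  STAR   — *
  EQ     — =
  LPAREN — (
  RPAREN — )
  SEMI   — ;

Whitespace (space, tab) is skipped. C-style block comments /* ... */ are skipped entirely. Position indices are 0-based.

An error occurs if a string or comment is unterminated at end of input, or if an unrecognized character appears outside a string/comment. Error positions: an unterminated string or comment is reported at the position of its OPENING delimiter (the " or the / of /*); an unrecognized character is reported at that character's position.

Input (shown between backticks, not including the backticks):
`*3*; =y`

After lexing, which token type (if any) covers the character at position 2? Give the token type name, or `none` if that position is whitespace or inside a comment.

pos=0: emit STAR '*'
pos=1: emit NUM '3' (now at pos=2)
pos=2: emit STAR '*'
pos=3: emit SEMI ';'
pos=5: emit EQ '='
pos=6: emit ID 'y' (now at pos=7)
DONE. 6 tokens: [STAR, NUM, STAR, SEMI, EQ, ID]
Position 2: char is '*' -> STAR

Answer: STAR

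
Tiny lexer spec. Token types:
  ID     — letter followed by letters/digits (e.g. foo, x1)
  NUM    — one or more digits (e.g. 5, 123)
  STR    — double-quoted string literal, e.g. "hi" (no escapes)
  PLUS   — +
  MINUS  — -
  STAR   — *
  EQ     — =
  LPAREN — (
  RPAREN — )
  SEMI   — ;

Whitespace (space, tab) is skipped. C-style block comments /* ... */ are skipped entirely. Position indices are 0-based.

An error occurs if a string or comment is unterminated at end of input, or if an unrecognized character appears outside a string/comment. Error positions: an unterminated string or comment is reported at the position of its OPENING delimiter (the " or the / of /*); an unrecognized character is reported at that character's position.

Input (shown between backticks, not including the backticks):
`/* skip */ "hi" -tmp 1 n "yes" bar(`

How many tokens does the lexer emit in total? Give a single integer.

Answer: 8

Derivation:
pos=0: enter COMMENT mode (saw '/*')
exit COMMENT mode (now at pos=10)
pos=11: enter STRING mode
pos=11: emit STR "hi" (now at pos=15)
pos=16: emit MINUS '-'
pos=17: emit ID 'tmp' (now at pos=20)
pos=21: emit NUM '1' (now at pos=22)
pos=23: emit ID 'n' (now at pos=24)
pos=25: enter STRING mode
pos=25: emit STR "yes" (now at pos=30)
pos=31: emit ID 'bar' (now at pos=34)
pos=34: emit LPAREN '('
DONE. 8 tokens: [STR, MINUS, ID, NUM, ID, STR, ID, LPAREN]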